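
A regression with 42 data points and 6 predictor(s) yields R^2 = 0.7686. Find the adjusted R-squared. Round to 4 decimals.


Adjusted R^2 = 1 - (1 - R^2) * (n-1)/(n-p-1).
(1 - R^2) = 0.2314.
(n-1)/(n-p-1) = 41/35.
(1 - R^2) * (n-1) = 0.2314 * 41 = 9.4874.
Divide by (n-p-1): 9.4874 / 35 = 0.2711.
Adj R^2 = 1 - 0.2711 = 0.7289.

0.7289


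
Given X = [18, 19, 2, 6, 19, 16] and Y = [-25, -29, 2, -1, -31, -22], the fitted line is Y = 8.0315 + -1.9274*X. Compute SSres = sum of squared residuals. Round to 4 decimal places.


Predicted values from Y = 8.0315 + -1.9274*X.
Residuals: [1.6617, -0.4109, -2.1767, 2.5329, -2.4109, 0.8069].
SSres = 20.5472.

20.5472


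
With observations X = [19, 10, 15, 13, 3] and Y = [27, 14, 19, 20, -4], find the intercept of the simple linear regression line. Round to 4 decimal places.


The slope is b1 = 1.9028.
Sample means are xbar = 12.0000 and ybar = 15.2000.
Intercept: b0 = 15.2000 - (1.9028)(12.0000) = -7.6333.

-7.6333


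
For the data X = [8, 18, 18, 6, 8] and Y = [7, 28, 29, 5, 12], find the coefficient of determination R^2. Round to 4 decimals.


Fit the OLS line: b0 = -6.1667, b1 = 1.9282.
SSres = 13.2816.
SStot = 530.8000.
R^2 = 1 - 13.2816/530.8000 = 0.9750.

0.9750


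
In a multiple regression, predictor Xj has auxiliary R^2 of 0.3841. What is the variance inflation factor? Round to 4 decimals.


Denominator: 1 - 0.3841 = 0.6159.
VIF = 1 / 0.6159 = 1.6236.

1.6236


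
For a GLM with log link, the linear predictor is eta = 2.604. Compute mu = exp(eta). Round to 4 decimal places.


mu = exp(eta) = exp(2.604).
= 13.5177.

13.5177


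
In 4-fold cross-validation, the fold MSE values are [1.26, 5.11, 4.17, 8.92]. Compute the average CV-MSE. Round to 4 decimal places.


Add all fold MSEs: 19.4600.
Divide by k = 4: 19.4600/4 = 4.8650.

4.8650


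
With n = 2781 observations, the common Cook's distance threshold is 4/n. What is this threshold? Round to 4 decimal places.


Cook's distance cutoff = 4/n = 4/2781.
= 0.0014.

0.0014


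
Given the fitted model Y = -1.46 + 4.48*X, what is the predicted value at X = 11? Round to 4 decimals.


Plug X = 11 into Y = -1.46 + 4.48*X:
Y = -1.46 + 49.2800 = 47.8200.

47.8200


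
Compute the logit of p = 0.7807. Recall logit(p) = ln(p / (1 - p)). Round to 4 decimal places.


The odds are p/(1-p) = 0.7807 / 0.2193 = 3.5600.
logit(p) = ln(3.5600) = 1.2698.

1.2698


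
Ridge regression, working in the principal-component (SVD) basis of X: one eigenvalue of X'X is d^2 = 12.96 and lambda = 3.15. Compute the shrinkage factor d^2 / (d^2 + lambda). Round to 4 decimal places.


Denominator = d^2 + lambda = 12.96 + 3.15 = 16.1100.
Shrinkage = 12.96 / 16.1100 = 0.8045.

0.8045


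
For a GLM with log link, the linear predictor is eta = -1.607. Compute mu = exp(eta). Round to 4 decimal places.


The inverse log link gives:
mu = exp(-1.607) = 0.2005.

0.2005


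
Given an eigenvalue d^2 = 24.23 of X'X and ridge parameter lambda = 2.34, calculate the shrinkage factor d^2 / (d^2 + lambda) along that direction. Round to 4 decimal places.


Denominator = d^2 + lambda = 24.23 + 2.34 = 26.5700.
Shrinkage = 24.23 / 26.5700 = 0.9119.

0.9119


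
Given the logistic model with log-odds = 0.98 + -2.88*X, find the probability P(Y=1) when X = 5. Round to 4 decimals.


z = 0.98 + -2.88 * 5 = -13.4200.
Sigmoid: P = 1 / (1 + exp(13.4200)) = 0.0000.

0.0000


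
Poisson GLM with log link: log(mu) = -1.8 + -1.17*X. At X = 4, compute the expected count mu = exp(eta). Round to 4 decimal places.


Linear predictor: eta = -1.8 + (-1.17)(4) = -6.4800.
Expected count: mu = exp(-6.4800) = 0.0015.

0.0015


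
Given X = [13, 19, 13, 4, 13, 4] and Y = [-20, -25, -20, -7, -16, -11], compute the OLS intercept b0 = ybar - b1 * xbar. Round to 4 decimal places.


The slope is b1 = -1.0690.
Sample means are xbar = 11.0000 and ybar = -16.5000.
Intercept: b0 = -16.5000 - (-1.0690)(11.0000) = -4.7414.

-4.7414


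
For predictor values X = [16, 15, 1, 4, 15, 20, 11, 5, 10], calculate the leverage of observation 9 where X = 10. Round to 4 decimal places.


Mean of X: xbar = 10.7778.
SXX = 323.5556.
For X = 10: h = 1/9 + (10 - 10.7778)^2/323.5556 = 0.1130.

0.1130


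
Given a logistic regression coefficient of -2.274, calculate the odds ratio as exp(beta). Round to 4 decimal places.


exp(-2.274) = 0.1029.
So the odds ratio is 0.1029.

0.1029


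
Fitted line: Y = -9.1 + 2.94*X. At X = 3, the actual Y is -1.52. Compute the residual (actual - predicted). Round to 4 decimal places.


Predicted = -9.1 + 2.94 * 3 = -0.2800.
Residual = -1.52 - -0.2800 = -1.2400.

-1.2400


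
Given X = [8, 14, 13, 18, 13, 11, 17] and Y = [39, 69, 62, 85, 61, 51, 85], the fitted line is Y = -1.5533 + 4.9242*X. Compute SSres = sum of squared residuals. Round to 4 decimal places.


Predicted values from Y = -1.5533 + 4.9242*X.
Residuals: [1.1597, 1.6145, -0.4613, -2.0823, -1.4613, -1.6129, 2.8419].
SSres = 21.3135.

21.3135


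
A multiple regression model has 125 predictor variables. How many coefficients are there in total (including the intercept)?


Total coefficients = number of predictors + 1 (for the intercept).
= 125 + 1 = 126.

126


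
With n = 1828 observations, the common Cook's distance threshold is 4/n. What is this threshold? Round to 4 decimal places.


Cook's distance cutoff = 4/n = 4/1828.
= 0.0022.

0.0022


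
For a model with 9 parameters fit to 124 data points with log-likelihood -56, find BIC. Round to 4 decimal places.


Compute k*ln(n) = 9*ln(124) = 9*4.820282 = 43.382538.
Then -2*loglik = 112.
BIC = 43.382538 + 112 = 155.382538, which rounds to 155.3825.

155.3825


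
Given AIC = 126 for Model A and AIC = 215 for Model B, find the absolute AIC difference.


Absolute difference = |126 - 215| = 89.
The model with lower AIC (A) is preferred.

89


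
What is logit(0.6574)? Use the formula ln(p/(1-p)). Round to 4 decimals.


1 - p = 0.3426.
p/(1-p) = 1.9189.
logit = ln(1.9189) = 0.6517.

0.6517


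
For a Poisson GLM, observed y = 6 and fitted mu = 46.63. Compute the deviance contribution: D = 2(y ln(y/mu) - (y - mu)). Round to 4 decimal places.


First: ln(6/46.63) = -2.050485.
Then: 6 * -2.050485 = -12.302910.
y - mu = 6 - 46.63 = -40.63.
D = 2(-12.302910 - -40.63) = 56.654180, which rounds to 56.6542.

56.6542


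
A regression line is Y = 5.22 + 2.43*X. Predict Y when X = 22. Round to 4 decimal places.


Predicted value:
Y = 5.22 + (2.43)(22) = 5.22 + 53.4600 = 58.6800.

58.6800


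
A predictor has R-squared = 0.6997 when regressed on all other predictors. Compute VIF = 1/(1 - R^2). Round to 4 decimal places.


Denominator: 1 - 0.6997 = 0.3003.
VIF = 1 / 0.3003 = 3.3300.

3.3300


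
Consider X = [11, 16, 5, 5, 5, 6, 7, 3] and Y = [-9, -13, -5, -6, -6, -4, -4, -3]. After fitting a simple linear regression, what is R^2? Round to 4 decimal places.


Fit the OLS line: b0 = -1.0219, b1 = -0.7211.
SSres = 10.2390.
SStot = 75.5000.
R^2 = 1 - 10.2390/75.5000 = 0.8644.

0.8644


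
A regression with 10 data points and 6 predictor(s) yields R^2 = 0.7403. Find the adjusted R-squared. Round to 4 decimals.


Adjusted R^2 = 1 - (1 - R^2) * (n-1)/(n-p-1).
(1 - R^2) = 0.2597.
(n-1)/(n-p-1) = 9/3.
(1 - R^2) * (n-1) = 0.2597 * 9 = 2.3373.
Divide by (n-p-1): 2.3373 / 3 = 0.7791.
Adj R^2 = 1 - 0.7791 = 0.2209.

0.2209


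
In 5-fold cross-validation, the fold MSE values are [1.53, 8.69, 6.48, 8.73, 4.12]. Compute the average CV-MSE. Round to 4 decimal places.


Sum of fold MSEs = 29.5500.
Average = 29.5500 / 5 = 5.9100.

5.9100


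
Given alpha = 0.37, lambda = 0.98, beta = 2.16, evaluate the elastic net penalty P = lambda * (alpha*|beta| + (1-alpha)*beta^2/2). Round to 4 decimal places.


Compute:
L1 = 0.37 * 2.16 = 0.7992.
L2 = 0.63 * 2.16^2 / 2 = 1.4697.
Penalty = 0.98 * (0.7992 + 1.4697) = 2.2235.

2.2235


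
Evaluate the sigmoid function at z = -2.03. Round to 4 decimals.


Compute exp(2.0300) = 7.6141.
Sigmoid = 1 / (1 + 7.6141) = 1 / 8.6141 = 0.1161.

0.1161


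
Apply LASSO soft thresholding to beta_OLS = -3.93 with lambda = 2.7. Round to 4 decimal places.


|beta_OLS| = 3.93.
lambda = 2.7.
Since |beta| > lambda, coefficient = sign(beta)*(|beta| - lambda) = -1.2300.
Result = -1.2300.

-1.2300


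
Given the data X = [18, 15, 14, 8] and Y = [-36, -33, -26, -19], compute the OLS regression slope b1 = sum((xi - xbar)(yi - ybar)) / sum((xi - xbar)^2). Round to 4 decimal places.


First compute the means: xbar = 13.7500, ybar = -28.5000.
Then S_xx = sum((xi - xbar)^2) = 52.7500.
S_xy = sum((xi - xbar)(yi - ybar)) = -91.5000.
b1 = S_xy / S_xx = -91.5000 / 52.7500 = -1.7346.

-1.7346


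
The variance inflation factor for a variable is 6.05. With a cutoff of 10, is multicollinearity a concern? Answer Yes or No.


The threshold is 10.
VIF = 6.05 is < 10.
Multicollinearity indication: No.

No


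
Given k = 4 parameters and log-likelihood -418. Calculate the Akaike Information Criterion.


AIC = 2k - 2*loglik = 2(4) - 2(-418).
= 8 + 836 = 844.

844


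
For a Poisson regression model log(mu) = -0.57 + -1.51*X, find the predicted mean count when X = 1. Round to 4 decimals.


eta = -0.57 + -1.51 * 1 = -2.0800.
mu = exp(-2.0800) = 0.1249.

0.1249


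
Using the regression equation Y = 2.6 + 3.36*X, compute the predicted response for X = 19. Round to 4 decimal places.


Plug X = 19 into Y = 2.6 + 3.36*X:
Y = 2.6 + 63.8400 = 66.4400.

66.4400


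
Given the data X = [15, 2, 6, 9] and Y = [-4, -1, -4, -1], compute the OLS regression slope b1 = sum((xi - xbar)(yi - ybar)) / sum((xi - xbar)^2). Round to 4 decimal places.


The sample means are xbar = 8.0000 and ybar = -2.5000.
Compute S_xx = 90.0000 and S_xy = -15.0000.
Slope b1 = S_xy / S_xx = -15.0000 / 90.0000 = -0.1667.

-0.1667


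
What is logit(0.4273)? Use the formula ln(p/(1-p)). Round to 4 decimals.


Compute the odds: 0.4273/0.5727 = 0.7461.
Take the natural log: ln(0.7461) = -0.2929.

-0.2929


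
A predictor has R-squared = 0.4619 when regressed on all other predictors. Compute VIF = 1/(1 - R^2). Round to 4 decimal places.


VIF = 1 / (1 - 0.4619).
= 1 / 0.5381 = 1.8584.

1.8584


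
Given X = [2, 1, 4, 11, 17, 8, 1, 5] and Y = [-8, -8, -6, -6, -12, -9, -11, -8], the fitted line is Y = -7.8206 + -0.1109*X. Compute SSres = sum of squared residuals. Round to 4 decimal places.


Predicted values from Y = -7.8206 + -0.1109*X.
Residuals: [0.0424, -0.0685, 2.2642, 3.0405, -2.2941, -0.2922, -3.0685, 0.3751].
SSres = 29.2824.

29.2824


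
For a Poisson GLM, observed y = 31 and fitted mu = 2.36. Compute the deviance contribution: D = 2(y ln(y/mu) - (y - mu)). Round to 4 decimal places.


First: ln(31/2.36) = 2.575326.
Then: 31 * 2.575326 = 79.835106.
y - mu = 31 - 2.36 = 28.64.
D = 2(79.835106 - 28.64) = 102.390212, which rounds to 102.3902.

102.3902


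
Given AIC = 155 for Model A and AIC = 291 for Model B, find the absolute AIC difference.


Absolute difference = |155 - 291| = 136.
The model with lower AIC (A) is preferred.

136


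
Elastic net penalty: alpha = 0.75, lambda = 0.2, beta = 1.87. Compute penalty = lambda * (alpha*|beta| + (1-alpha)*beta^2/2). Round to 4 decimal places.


Compute:
L1 = 0.75 * 1.87 = 1.4025.
L2 = 0.25 * 1.87^2 / 2 = 0.4371.
Penalty = 0.2 * (1.4025 + 0.4371) = 0.3679.

0.3679


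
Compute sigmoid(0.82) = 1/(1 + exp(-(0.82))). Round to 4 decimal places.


First, exp(-0.8200) = 0.4404.
Then sigma(z) = 1/(1 + 0.4404) = 0.6942.

0.6942


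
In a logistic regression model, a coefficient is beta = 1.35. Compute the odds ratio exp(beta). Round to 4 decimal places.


exp(1.35) = 3.8574.
So the odds ratio is 3.8574.

3.8574


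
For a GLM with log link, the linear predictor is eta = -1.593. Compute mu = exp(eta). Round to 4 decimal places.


mu = exp(eta) = exp(-1.593).
= 0.2033.

0.2033


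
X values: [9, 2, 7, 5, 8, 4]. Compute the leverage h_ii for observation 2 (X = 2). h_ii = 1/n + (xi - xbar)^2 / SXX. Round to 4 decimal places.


Mean of X: xbar = 5.8333.
SXX = 34.8333.
For X = 2: h = 1/6 + (2 - 5.8333)^2/34.8333 = 0.5885.

0.5885


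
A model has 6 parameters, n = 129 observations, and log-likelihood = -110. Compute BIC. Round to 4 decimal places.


k * ln(n) = 6 * ln(129) = 6 * 4.859812 = 29.158872.
-2 * loglik = -2 * (-110) = 220.
BIC = 29.158872 + 220 = 249.158872, which rounds to 249.1589.

249.1589


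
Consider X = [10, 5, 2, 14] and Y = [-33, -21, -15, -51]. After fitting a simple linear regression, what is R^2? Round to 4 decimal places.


After computing the OLS fit (b0=-7.2301, b1=-2.9381):
SSres = 24.4248, SStot = 756.0000.
R^2 = 1 - 24.4248/756.0000 = 0.9677.

0.9677


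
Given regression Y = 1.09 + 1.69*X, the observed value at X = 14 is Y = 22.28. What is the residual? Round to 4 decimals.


Compute yhat = 1.09 + (1.69)(14) = 24.7500.
Residual = actual - predicted = 22.28 - 24.7500 = -2.4700.

-2.4700


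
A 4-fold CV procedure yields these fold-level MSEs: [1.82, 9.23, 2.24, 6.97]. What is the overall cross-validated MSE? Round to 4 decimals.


Add all fold MSEs: 20.2600.
Divide by k = 4: 20.2600/4 = 5.0650.

5.0650


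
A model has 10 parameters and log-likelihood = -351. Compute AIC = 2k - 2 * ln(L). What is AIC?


AIC = 2k - 2*loglik = 2(10) - 2(-351).
= 20 + 702 = 722.

722


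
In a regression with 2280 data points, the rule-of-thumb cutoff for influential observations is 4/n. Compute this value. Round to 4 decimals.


Cook's distance cutoff = 4/n = 4/2280.
= 0.0018.

0.0018


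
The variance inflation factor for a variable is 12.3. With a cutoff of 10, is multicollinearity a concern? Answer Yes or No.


Check: VIF = 12.3 vs threshold = 10.
Since 12.3 >= 10, the answer is Yes.

Yes


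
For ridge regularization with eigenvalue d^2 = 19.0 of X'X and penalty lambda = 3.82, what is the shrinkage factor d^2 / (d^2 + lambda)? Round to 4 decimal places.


Compute the denominator: 19.0 + 3.82 = 22.8200.
Shrinkage factor = 19.0 / 22.8200 = 0.8326.

0.8326


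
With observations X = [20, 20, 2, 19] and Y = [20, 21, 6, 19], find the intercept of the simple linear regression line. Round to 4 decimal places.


The slope is b1 = 0.7945.
Sample means are xbar = 15.2500 and ybar = 16.5000.
Intercept: b0 = 16.5000 - (0.7945)(15.2500) = 4.3845.

4.3845


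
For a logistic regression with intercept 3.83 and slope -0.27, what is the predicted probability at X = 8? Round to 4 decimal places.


z = 3.83 + -0.27 * 8 = 1.6700.
Sigmoid: P = 1 / (1 + exp(-1.6700)) = 0.8416.

0.8416


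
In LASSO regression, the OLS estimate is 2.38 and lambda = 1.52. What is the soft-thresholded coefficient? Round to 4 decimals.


Absolute value: |2.38| = 2.38.
Compare to lambda = 1.52.
Since |beta| > lambda, coefficient = sign(beta)*(|beta| - lambda) = 0.8600.

0.8600


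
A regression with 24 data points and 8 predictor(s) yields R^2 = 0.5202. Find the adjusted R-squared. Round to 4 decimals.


Plug in: Adj R^2 = 1 - (1 - 0.5202) * 23/15.
= 1 - 0.4798 * 23/15
= 1 - 11.0354 / 15
= 1 - 0.7357 = 0.2643.

0.2643


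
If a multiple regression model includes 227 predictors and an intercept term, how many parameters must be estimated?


Each predictor gets one coefficient, plus one intercept.
Total parameters = 227 + 1 = 228.

228


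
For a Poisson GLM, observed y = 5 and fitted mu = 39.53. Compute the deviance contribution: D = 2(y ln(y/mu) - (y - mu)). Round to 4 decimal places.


First: ln(5/39.53) = -2.067622.
Then: 5 * -2.067622 = -10.338110.
y - mu = 5 - 39.53 = -34.53.
D = 2(-10.338110 - -34.53) = 48.383780, which rounds to 48.3838.

48.3838


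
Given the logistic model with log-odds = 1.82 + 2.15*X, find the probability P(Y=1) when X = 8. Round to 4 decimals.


Compute z = 1.82 + (2.15)(8) = 19.0200.
exp(-z) = 0.0000.
P = 1/(1 + 0.0000) = 1.0000.

1.0000


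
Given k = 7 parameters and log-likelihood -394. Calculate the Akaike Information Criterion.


AIC = 2k - 2*loglik = 2(7) - 2(-394).
= 14 + 788 = 802.

802


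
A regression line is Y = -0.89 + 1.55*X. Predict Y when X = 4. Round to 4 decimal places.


Plug X = 4 into Y = -0.89 + 1.55*X:
Y = -0.89 + 6.2000 = 5.3100.

5.3100


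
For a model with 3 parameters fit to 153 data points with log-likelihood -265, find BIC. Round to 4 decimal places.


ln(153) = 5.030438.
k * ln(n) = 3 * 5.030438 = 15.091314.
-2L = 530.
BIC = 15.091314 + 530 = 545.091314, which rounds to 545.0913.

545.0913


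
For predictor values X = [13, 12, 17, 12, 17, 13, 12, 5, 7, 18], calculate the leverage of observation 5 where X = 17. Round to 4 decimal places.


Compute xbar = 12.6000 with n = 10 observations.
SXX = 158.4000.
Leverage = 1/10 + (17 - 12.6000)^2/158.4000 = 0.2222.

0.2222


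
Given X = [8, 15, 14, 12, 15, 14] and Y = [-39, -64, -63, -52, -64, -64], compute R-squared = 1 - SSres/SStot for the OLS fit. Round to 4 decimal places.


After computing the OLS fit (b0=-8.5556, b1=-3.7778):
SSres = 15.5556, SStot = 529.3333.
R^2 = 1 - 15.5556/529.3333 = 0.9706.

0.9706


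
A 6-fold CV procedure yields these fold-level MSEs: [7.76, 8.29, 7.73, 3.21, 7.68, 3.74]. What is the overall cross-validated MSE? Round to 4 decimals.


Add all fold MSEs: 38.4100.
Divide by k = 6: 38.4100/6 = 6.4017.

6.4017


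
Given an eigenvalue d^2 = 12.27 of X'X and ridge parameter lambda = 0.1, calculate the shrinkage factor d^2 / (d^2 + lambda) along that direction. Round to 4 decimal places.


Denominator = d^2 + lambda = 12.27 + 0.1 = 12.3700.
Shrinkage = 12.27 / 12.3700 = 0.9919.

0.9919


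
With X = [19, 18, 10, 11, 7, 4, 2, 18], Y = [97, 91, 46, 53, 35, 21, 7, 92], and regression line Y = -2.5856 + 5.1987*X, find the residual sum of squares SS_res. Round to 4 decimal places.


For each point, residual = actual - predicted.
Residuals: [0.8103, 0.0090, -3.4014, -1.6001, 1.1947, 2.7908, -0.8118, 1.0090].
Sum of squared residuals = 25.6795.

25.6795


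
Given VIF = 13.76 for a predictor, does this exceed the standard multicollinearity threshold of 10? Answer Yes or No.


Check: VIF = 13.76 vs threshold = 10.
Since 13.76 >= 10, the answer is Yes.

Yes


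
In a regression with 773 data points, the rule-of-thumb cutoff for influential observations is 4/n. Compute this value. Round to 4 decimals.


Cook's distance cutoff = 4/n = 4/773.
= 0.0052.

0.0052


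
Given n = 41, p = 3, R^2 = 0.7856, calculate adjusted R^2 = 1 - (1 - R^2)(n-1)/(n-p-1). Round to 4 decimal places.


Plug in: Adj R^2 = 1 - (1 - 0.7856) * 40/37.
= 1 - 0.2144 * 40/37
= 1 - 8.5760 / 37
= 1 - 0.2318 = 0.7682.

0.7682


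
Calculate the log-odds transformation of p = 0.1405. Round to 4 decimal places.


1 - p = 0.8595.
p/(1-p) = 0.1635.
logit = ln(0.1635) = -1.8111.

-1.8111


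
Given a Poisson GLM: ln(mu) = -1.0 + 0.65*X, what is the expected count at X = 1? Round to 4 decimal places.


Linear predictor: eta = -1.0 + (0.65)(1) = -0.3500.
Expected count: mu = exp(-0.3500) = 0.7047.

0.7047


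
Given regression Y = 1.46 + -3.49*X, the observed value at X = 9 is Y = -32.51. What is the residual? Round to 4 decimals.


Predicted = 1.46 + -3.49 * 9 = -29.9500.
Residual = -32.51 - -29.9500 = -2.5600.

-2.5600


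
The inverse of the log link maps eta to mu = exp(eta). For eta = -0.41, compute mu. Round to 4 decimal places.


The inverse log link gives:
mu = exp(-0.41) = 0.6637.

0.6637


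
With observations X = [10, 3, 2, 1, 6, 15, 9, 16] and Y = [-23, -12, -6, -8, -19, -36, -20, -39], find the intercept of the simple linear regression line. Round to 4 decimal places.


The slope is b1 = -2.0767.
Sample means are xbar = 7.7500 and ybar = -20.3750.
Intercept: b0 = -20.3750 - (-2.0767)(7.7500) = -4.2808.

-4.2808


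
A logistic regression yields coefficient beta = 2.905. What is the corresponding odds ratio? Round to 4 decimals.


The odds ratio is computed as:
OR = e^(2.905) = 18.2652.

18.2652


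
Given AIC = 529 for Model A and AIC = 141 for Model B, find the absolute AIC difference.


Absolute difference = |529 - 141| = 388.
The model with lower AIC (B) is preferred.

388


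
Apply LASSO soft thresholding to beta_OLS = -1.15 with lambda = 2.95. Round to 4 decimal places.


|beta_OLS| = 1.15.
lambda = 2.95.
Since |beta| <= lambda, the coefficient is set to 0.
Result = 0.0000.

0.0000


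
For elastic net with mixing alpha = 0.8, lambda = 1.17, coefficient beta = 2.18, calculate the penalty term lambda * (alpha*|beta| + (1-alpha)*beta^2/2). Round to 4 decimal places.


L1 component = 0.8 * |2.18| = 1.7440.
L2 component = 0.2 * 2.18^2 / 2 = 0.4752.
Penalty = 1.17 * (1.7440 + 0.4752) = 1.17 * 2.2192 = 2.5965.

2.5965


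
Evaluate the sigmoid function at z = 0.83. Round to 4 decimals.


First, exp(-0.8300) = 0.4360.
Then sigma(z) = 1/(1 + 0.4360) = 0.6964.

0.6964


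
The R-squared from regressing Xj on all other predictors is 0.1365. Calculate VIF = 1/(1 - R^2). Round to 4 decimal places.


Denominator: 1 - 0.1365 = 0.8635.
VIF = 1 / 0.8635 = 1.1581.

1.1581


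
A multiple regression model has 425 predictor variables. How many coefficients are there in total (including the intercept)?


Including the intercept, the model has 425 predictor coefficients + 1 intercept.
Total = 426.

426


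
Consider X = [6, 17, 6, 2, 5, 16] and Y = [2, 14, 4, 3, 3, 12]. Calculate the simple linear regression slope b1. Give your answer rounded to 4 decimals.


Calculate xbar = 8.6667, ybar = 6.3333.
S_xx = 195.3333, S_xy = 157.6667.
Using b1 = S_xy / S_xx = 157.6667 / 195.3333, we get b1 = 0.8072.

0.8072


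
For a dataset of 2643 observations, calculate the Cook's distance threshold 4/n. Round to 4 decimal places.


Cook's distance cutoff = 4/n = 4/2643.
= 0.0015.

0.0015


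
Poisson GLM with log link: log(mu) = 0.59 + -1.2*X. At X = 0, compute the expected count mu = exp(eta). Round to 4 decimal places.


Compute eta = 0.59 + -1.2 * 0 = 0.5900.
Apply inverse link: mu = e^0.5900 = 1.8040.

1.8040


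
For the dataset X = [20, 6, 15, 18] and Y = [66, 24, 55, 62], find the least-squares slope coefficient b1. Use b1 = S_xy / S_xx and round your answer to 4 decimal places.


Calculate xbar = 14.7500, ybar = 51.7500.
S_xx = 114.7500, S_xy = 351.7500.
Using b1 = S_xy / S_xx = 351.7500 / 114.7500, we get b1 = 3.0654.

3.0654


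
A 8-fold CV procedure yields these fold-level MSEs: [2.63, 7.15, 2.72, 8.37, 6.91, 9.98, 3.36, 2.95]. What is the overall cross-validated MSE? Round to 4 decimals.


Add all fold MSEs: 44.0700.
Divide by k = 8: 44.0700/8 = 5.5088.

5.5088


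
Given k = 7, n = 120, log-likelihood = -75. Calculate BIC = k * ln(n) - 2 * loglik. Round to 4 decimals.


Compute k*ln(n) = 7*ln(120) = 7*4.787492 = 33.512444.
Then -2*loglik = 150.
BIC = 33.512444 + 150 = 183.512444, which rounds to 183.5124.

183.5124


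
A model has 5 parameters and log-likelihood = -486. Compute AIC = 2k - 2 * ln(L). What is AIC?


Compute:
2k = 2*5 = 10.
-2*loglik = -2*(-486) = 972.
AIC = 10 + 972 = 982.

982


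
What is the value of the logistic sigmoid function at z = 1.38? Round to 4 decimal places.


exp(-1.3800) = 0.2516.
1 + exp(-z) = 1.2516.
sigmoid = 1/1.2516 = 0.7990.

0.7990


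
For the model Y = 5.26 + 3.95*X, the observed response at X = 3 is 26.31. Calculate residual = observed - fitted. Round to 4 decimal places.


Fitted value at X = 3 is yhat = 5.26 + 3.95*3 = 17.1100.
Residual = 26.31 - 17.1100 = 9.2000.

9.2000


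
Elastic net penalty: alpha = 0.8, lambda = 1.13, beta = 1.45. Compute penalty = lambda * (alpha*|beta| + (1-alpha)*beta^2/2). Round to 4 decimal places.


alpha * |beta| = 0.8 * 1.45 = 1.1600.
(1-alpha) * beta^2/2 = 0.2 * 2.1025/2 = 0.2103.
Total = 1.13 * (1.1600 + 0.2103) = 1.5484.

1.5484


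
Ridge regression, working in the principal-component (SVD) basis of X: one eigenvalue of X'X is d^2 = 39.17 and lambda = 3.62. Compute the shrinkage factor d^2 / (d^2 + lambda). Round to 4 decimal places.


d^2 + lambda = 39.17 + 3.62 = 42.7900.
Shrinkage factor = 39.17/42.7900 = 0.9154.

0.9154


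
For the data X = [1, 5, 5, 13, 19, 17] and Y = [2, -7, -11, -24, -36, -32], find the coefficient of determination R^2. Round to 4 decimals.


The fitted line is Y = 2.2963 + -2.0296*X.
SSres = 13.7630, SStot = 1126.0000.
R^2 = 1 - SSres/SStot = 0.9878.

0.9878


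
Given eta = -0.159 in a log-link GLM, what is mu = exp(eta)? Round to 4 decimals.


mu = exp(eta) = exp(-0.159).
= 0.8530.

0.8530


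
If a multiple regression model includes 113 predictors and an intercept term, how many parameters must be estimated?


Each predictor gets one coefficient, plus one intercept.
Total parameters = 113 + 1 = 114.

114


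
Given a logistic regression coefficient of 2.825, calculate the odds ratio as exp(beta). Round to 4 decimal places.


exp(2.825) = 16.8609.
So the odds ratio is 16.8609.

16.8609


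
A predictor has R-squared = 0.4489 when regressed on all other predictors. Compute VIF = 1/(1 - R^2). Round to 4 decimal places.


Using VIF = 1/(1 - R^2_j):
1 - 0.4489 = 0.5511.
VIF = 1.8146.

1.8146


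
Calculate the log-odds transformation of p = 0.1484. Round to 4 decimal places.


1 - p = 0.8516.
p/(1-p) = 0.1743.
logit = ln(0.1743) = -1.7472.

-1.7472


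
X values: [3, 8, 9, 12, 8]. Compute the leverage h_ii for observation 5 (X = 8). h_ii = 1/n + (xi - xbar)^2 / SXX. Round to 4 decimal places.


n = 5, xbar = 8.0000.
SXX = sum((xi - xbar)^2) = 42.0000.
h = 1/5 + (8 - 8.0000)^2 / 42.0000 = 0.2000.

0.2000


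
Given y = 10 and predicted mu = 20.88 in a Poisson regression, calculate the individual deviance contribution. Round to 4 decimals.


y/mu = 10/20.88 = 0.478927 (approx.), and ln(10/20.88) = -0.736207.
y * ln(y/mu) = 10 * -0.736207 = -7.362070.
y - mu = -10.88.
D = 2 * (-7.362070 - -10.88) = 7.035860, which rounds to 7.0359.

7.0359


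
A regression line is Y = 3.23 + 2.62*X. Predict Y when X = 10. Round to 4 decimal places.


Predicted value:
Y = 3.23 + (2.62)(10) = 3.23 + 26.2000 = 29.4300.

29.4300


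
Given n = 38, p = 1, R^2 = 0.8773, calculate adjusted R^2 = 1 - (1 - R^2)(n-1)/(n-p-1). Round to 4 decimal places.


Plug in: Adj R^2 = 1 - (1 - 0.8773) * 37/36.
= 1 - 0.1227 * 37/36
= 1 - 4.5399 / 36
= 1 - 0.1261 = 0.8739.

0.8739


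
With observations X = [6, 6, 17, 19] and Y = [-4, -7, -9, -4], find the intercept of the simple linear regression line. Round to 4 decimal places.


Compute b1 = -0.0479 from the OLS formula.
With xbar = 12.0000 and ybar = -6.0000, the intercept is:
b0 = -6.0000 - -0.0479 * 12.0000 = -5.4247.

-5.4247


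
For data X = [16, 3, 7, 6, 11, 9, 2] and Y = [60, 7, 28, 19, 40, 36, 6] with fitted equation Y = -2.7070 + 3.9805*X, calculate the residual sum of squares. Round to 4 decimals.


Predicted values from Y = -2.7070 + 3.9805*X.
Residuals: [-0.9810, -2.2345, 2.8435, -2.1760, -1.0785, 2.8825, 0.7460].
SSres = 28.8043.

28.8043


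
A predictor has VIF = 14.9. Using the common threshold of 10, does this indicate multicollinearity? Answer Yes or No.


Check: VIF = 14.9 vs threshold = 10.
Since 14.9 >= 10, the answer is Yes.

Yes


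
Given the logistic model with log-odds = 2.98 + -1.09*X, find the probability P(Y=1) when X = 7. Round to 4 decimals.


z = 2.98 + -1.09 * 7 = -4.6500.
Sigmoid: P = 1 / (1 + exp(4.6500)) = 0.0095.

0.0095


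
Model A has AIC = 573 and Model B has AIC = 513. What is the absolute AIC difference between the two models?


|AIC_A - AIC_B| = |573 - 513| = 60.
Model B is preferred (lower AIC).

60


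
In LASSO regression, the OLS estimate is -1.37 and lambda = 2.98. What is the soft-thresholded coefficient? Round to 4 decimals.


Check: |-1.37| = 1.37 vs lambda = 2.98.
Since |beta| <= lambda, the coefficient is set to 0.
Soft-thresholded coefficient = 0.0000.

0.0000


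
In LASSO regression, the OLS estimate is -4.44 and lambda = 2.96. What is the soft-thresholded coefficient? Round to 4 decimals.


Check: |-4.44| = 4.44 vs lambda = 2.96.
Since |beta| > lambda, coefficient = sign(beta)*(|beta| - lambda) = -1.4800.
Soft-thresholded coefficient = -1.4800.

-1.4800


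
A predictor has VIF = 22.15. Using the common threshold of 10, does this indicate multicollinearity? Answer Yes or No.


Check: VIF = 22.15 vs threshold = 10.
Since 22.15 >= 10, the answer is Yes.

Yes


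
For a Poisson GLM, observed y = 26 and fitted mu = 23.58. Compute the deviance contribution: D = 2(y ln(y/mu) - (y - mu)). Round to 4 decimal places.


y/mu = 26/23.58 = 1.102629 (approx.), and ln(26/23.58) = 0.097698.
y * ln(y/mu) = 26 * 0.097698 = 2.540148.
y - mu = 2.42.
D = 2 * (2.540148 - 2.42) = 0.240296, which rounds to 0.2403.

0.2403


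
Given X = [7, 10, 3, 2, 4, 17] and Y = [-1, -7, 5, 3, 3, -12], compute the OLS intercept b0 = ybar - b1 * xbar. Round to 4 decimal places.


The slope is b1 = -1.1553.
Sample means are xbar = 7.1667 and ybar = -1.5000.
Intercept: b0 = -1.5000 - (-1.1553)(7.1667) = 6.7796.

6.7796


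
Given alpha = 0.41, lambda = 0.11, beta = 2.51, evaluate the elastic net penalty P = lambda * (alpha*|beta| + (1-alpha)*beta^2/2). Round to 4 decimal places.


L1 component = 0.41 * |2.51| = 1.0291.
L2 component = 0.59 * 2.51^2 / 2 = 1.8585.
Penalty = 0.11 * (1.0291 + 1.8585) = 0.11 * 2.8876 = 0.3176.

0.3176


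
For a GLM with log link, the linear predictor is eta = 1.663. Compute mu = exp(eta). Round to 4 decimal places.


mu = exp(eta) = exp(1.663).
= 5.2751.

5.2751


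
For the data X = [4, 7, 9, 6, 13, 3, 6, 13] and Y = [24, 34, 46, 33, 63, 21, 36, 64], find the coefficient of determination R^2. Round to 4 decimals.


After computing the OLS fit (b0=7.4205, b1=4.2891):
SSres = 21.5269, SStot = 1858.8750.
R^2 = 1 - 21.5269/1858.8750 = 0.9884.

0.9884


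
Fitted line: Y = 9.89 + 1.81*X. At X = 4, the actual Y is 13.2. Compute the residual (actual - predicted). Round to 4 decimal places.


Fitted value at X = 4 is yhat = 9.89 + 1.81*4 = 17.1300.
Residual = 13.2 - 17.1300 = -3.9300.

-3.9300


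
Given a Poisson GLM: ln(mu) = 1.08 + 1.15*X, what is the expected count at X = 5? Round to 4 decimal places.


Compute eta = 1.08 + 1.15 * 5 = 6.8300.
Apply inverse link: mu = e^6.8300 = 925.1908.

925.1908


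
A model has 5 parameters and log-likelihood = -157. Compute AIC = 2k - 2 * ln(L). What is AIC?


Compute:
2k = 2*5 = 10.
-2*loglik = -2*(-157) = 314.
AIC = 10 + 314 = 324.

324


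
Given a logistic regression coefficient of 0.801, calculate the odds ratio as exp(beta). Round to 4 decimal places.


The odds ratio is computed as:
OR = e^(0.801) = 2.2278.

2.2278


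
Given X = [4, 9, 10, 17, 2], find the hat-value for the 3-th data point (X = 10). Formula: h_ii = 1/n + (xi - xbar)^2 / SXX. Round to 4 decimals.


n = 5, xbar = 8.4000.
SXX = sum((xi - xbar)^2) = 137.2000.
h = 1/5 + (10 - 8.4000)^2 / 137.2000 = 0.2187.

0.2187


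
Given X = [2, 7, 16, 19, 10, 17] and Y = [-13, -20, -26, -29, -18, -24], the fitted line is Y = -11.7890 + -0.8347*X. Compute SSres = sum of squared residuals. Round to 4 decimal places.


Predicted values from Y = -11.7890 + -0.8347*X.
Residuals: [0.4584, -2.3681, -0.8558, -1.3517, 2.1360, 1.9789].
SSres = 16.8561.

16.8561


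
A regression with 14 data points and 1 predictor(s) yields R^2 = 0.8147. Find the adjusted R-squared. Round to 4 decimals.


Using the formula:
(1 - 0.8147) = 0.1853.
Multiply by 13/12: 0.1853 * 13 = 2.4089, then 2.4089 / 12 = 0.2007.
Adj R^2 = 1 - 0.2007 = 0.7993.

0.7993


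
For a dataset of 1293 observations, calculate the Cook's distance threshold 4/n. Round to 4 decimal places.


Cook's distance cutoff = 4/n = 4/1293.
= 0.0031.

0.0031


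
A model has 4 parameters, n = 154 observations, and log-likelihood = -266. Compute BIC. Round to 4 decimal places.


Compute k*ln(n) = 4*ln(154) = 4*5.036953 = 20.147812.
Then -2*loglik = 532.
BIC = 20.147812 + 532 = 552.147812, which rounds to 552.1478.

552.1478


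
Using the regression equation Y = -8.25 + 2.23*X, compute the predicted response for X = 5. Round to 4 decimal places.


Predicted value:
Y = -8.25 + (2.23)(5) = -8.25 + 11.1500 = 2.9000.

2.9000


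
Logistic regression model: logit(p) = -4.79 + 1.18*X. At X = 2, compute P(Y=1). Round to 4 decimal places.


z = -4.79 + 1.18 * 2 = -2.4300.
Sigmoid: P = 1 / (1 + exp(2.4300)) = 0.0809.

0.0809


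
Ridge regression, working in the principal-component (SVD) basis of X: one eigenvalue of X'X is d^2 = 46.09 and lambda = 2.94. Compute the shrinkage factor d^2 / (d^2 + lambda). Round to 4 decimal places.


d^2 + lambda = 46.09 + 2.94 = 49.0300.
Shrinkage factor = 46.09/49.0300 = 0.9400.

0.9400


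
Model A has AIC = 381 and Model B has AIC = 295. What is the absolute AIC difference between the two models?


|AIC_A - AIC_B| = |381 - 295| = 86.
Model B is preferred (lower AIC).

86


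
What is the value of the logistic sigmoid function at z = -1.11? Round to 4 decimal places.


Compute exp(1.1100) = 3.0344.
Sigmoid = 1 / (1 + 3.0344) = 1 / 4.0344 = 0.2479.

0.2479


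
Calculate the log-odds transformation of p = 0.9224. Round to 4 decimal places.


Compute the odds: 0.9224/0.0776 = 11.8866.
Take the natural log: ln(11.8866) = 2.4754.

2.4754


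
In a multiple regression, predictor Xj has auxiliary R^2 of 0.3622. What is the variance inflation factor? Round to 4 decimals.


Denominator: 1 - 0.3622 = 0.6378.
VIF = 1 / 0.6378 = 1.5679.

1.5679


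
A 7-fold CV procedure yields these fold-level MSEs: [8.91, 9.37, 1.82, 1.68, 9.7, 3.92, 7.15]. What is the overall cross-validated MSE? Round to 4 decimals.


Sum of fold MSEs = 42.5500.
Average = 42.5500 / 7 = 6.0786.

6.0786


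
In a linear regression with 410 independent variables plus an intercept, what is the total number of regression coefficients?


Including the intercept, the model has 410 predictor coefficients + 1 intercept.
Total = 411.

411


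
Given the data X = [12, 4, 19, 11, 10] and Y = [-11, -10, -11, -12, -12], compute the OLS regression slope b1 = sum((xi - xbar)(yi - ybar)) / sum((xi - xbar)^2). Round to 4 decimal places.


The sample means are xbar = 11.2000 and ybar = -11.2000.
Compute S_xx = 114.8000 and S_xy = -5.8000.
Slope b1 = S_xy / S_xx = -5.8000 / 114.8000 = -0.0505.

-0.0505


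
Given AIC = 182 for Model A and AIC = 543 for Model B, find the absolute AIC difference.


|AIC_A - AIC_B| = |182 - 543| = 361.
Model A is preferred (lower AIC).

361


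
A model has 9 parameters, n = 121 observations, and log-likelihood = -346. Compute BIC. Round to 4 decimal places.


k * ln(n) = 9 * ln(121) = 9 * 4.795791 = 43.162119.
-2 * loglik = -2 * (-346) = 692.
BIC = 43.162119 + 692 = 735.162119, which rounds to 735.1621.

735.1621


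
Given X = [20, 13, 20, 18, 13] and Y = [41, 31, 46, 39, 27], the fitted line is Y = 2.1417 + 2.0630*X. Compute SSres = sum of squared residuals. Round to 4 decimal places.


Compute predicted values, then residuals = yi - yhat_i.
Residuals: [-2.4017, 2.0393, 2.5983, -0.2757, -1.9607].
SSres = sum(residual^2) = 20.5984.

20.5984


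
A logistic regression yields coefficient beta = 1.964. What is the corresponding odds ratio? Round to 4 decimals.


The odds ratio is computed as:
OR = e^(1.964) = 7.1278.

7.1278


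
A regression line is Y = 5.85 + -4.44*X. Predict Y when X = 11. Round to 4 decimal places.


Substitute X = 11 into the equation:
Y = 5.85 + -4.44 * 11 = 5.85 + -48.8400 = -42.9900.

-42.9900


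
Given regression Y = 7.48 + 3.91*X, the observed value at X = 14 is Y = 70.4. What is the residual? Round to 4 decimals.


Fitted value at X = 14 is yhat = 7.48 + 3.91*14 = 62.2200.
Residual = 70.4 - 62.2200 = 8.1800.

8.1800


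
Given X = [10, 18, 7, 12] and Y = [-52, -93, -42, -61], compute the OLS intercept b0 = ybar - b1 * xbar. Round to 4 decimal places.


The slope is b1 = -4.7259.
Sample means are xbar = 11.7500 and ybar = -62.0000.
Intercept: b0 = -62.0000 - (-4.7259)(11.7500) = -6.4710.

-6.4710


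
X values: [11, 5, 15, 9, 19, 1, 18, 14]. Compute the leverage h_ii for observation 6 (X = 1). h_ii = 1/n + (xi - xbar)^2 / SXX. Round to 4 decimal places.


Compute xbar = 11.5000 with n = 8 observations.
SXX = 276.0000.
Leverage = 1/8 + (1 - 11.5000)^2/276.0000 = 0.5245.

0.5245


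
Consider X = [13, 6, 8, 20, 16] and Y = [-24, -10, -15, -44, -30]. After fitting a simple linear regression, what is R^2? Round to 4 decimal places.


The fitted line is Y = 4.4223 + -2.3034*X.
SSres = 15.1265, SStot = 711.2000.
R^2 = 1 - SSres/SStot = 0.9787.

0.9787


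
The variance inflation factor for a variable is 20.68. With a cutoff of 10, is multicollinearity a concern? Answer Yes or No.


Compare VIF = 20.68 to the threshold of 10.
20.68 >= 10, so the answer is Yes.

Yes


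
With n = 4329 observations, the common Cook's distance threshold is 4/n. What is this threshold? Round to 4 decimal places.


The threshold is 4/n.
4/4329 = 0.0009.

0.0009


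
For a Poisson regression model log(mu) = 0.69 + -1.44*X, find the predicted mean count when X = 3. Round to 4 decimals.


eta = 0.69 + -1.44 * 3 = -3.6300.
mu = exp(-3.6300) = 0.0265.

0.0265


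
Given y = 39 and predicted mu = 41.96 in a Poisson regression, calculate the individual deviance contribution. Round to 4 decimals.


Compute y*ln(y/mu) = 39*ln(39/41.96) = 39*-0.073155 = -2.853045.
y - mu = -2.96.
D = 2*(-2.853045 - (-2.96)) = 0.213910, which rounds to 0.2139.

0.2139


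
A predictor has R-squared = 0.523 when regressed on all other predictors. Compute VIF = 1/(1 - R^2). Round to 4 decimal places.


Denominator: 1 - 0.523 = 0.477.
VIF = 1 / 0.477 = 2.0964.

2.0964


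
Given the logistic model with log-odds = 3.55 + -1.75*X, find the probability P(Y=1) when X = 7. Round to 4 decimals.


Linear predictor: z = 3.55 + -1.75 * 7 = -8.7000.
P = 1/(1 + exp(8.7000)) = 1/(1 + 6002.9122) = 0.0002.

0.0002


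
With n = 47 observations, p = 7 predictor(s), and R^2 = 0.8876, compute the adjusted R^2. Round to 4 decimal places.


Adjusted R^2 = 1 - (1 - R^2) * (n-1)/(n-p-1).
(1 - R^2) = 0.1124.
(n-1)/(n-p-1) = 46/39.
(1 - R^2) * (n-1) = 0.1124 * 46 = 5.1704.
Divide by (n-p-1): 5.1704 / 39 = 0.1326.
Adj R^2 = 1 - 0.1326 = 0.8674.

0.8674


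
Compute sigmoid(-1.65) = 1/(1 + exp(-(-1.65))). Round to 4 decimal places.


Compute exp(1.6500) = 5.2070.
Sigmoid = 1 / (1 + 5.2070) = 1 / 6.2070 = 0.1611.

0.1611


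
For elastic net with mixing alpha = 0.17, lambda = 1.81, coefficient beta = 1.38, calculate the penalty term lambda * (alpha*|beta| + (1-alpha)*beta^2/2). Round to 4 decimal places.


alpha * |beta| = 0.17 * 1.38 = 0.2346.
(1-alpha) * beta^2/2 = 0.83 * 1.9044/2 = 0.7903.
Total = 1.81 * (0.2346 + 0.7903) = 1.8551.

1.8551


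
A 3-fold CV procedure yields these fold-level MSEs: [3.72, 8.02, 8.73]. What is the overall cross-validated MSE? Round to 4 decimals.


Sum of fold MSEs = 20.4700.
Average = 20.4700 / 3 = 6.8233.

6.8233


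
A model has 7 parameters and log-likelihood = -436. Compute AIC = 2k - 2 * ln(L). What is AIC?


Compute:
2k = 2*7 = 14.
-2*loglik = -2*(-436) = 872.
AIC = 14 + 872 = 886.

886


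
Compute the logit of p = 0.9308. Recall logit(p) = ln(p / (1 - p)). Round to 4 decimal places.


The odds are p/(1-p) = 0.9308 / 0.0692 = 13.4509.
logit(p) = ln(13.4509) = 2.5990.

2.5990


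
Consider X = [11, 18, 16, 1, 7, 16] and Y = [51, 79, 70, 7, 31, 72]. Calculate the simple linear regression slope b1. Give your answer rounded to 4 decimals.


Calculate xbar = 11.5000, ybar = 51.6667.
S_xx = 213.5000, S_xy = 914.0000.
Using b1 = S_xy / S_xx = 914.0000 / 213.5000, we get b1 = 4.2810.

4.2810
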